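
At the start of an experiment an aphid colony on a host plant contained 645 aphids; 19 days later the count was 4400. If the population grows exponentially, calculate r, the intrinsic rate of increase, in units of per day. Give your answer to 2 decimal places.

From N(t) = N₀·e^(rt): e^(r·19) = 4400/645 = 6.8217.
r·19 = ln(6.8217) = 1.9201, so r = 1.9201/19 = 0.10106.

0.10 per day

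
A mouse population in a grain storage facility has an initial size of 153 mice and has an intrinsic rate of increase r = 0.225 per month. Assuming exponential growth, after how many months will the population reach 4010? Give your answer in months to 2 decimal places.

Set N₀·e^(rt) = 4010: e^(0.225·t) = 4010/153 = 26.209.
0.225·t = ln(26.209) = 3.2661, so t = 3.2661/0.225 = 14.516.

14.52 months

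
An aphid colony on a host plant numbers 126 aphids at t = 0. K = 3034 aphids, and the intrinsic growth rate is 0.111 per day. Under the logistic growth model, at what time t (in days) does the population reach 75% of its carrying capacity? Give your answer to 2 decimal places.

38.18 days

A = (K − N₀)/N₀ = (3034 − 126)/126 = 23.079.
Solve 3034/(1 + 23.079·e^(−0.111t)) = 2275.5: 1 + 23.079·e^(−0.111t) = 1.3333, so e^(−0.111t) = 0.0144429.
−0.111·t = ln(0.0144429) = -4.2376, so t = 4.2376/0.111 = 38.176.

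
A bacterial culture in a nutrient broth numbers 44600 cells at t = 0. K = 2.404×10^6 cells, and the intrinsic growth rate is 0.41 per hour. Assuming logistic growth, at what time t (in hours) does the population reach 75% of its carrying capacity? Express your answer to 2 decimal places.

A = (K − N₀)/N₀ = (2.404×10^6 − 44600)/44600 = 52.901.
Solve 2.404×10^6/(1 + 52.901·e^(−0.41t)) = 1.803×10^6: 1 + 52.901·e^(−0.41t) = 1.3333, so e^(−0.41t) = 0.00630104.
−0.41·t = ln(0.00630104) = -5.067, so t = 5.067/0.41 = 12.359.

12.36 hours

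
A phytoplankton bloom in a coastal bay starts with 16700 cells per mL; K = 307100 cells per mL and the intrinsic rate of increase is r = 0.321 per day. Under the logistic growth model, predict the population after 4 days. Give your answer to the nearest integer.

A = (K − N₀)/N₀ = (307100 − 16700)/16700 = 17.389.
N(t) = K/(1 + A·e^(−rt)) = 307100/(1 + 17.389×e^(−0.321×4)).
e^(−1.284) = 0.27693; denominator = 1 + 17.389×0.27693 = 5.8156.
N = 307100/5.8156 = 52806.7.

52807 cells per mL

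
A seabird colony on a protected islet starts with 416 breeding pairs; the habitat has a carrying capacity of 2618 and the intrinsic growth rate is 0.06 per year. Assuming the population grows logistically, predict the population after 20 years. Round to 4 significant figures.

A = (K − N₀)/N₀ = (2618 − 416)/416 = 5.2933.
N(t) = K/(1 + A·e^(−rt)) = 2618/(1 + 5.2933×e^(−0.06×20)).
e^(−1.2) = 0.30119; denominator = 1 + 5.2933×0.30119 = 2.5943.
N = 2618/2.5943 = 1009.13.

1009 breeding pairs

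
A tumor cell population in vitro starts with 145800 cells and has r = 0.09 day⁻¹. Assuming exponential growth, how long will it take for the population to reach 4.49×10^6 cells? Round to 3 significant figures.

38.1 days

Set N₀·e^(rt) = 4.49×10^6: e^(0.09·t) = 4.49×10^6/145800 = 30.796.
0.09·t = ln(30.796) = 3.4274, so t = 3.4274/0.09 = 38.082.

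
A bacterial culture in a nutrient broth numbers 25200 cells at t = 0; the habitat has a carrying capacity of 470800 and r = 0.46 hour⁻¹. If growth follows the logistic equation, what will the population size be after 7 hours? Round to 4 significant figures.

275900 cells

A = (K − N₀)/N₀ = (470800 − 25200)/25200 = 17.683.
N(t) = K/(1 + A·e^(−rt)) = 470800/(1 + 17.683×e^(−0.46×7)).
e^(−3.22) = 0.039955; denominator = 1 + 17.683×0.039955 = 1.7065.
N = 470800/1.7065 = 275885.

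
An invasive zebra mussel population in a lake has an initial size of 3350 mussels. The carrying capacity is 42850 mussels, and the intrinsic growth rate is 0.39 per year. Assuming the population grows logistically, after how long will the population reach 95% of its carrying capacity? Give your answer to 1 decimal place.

13.9 years

A = (K − N₀)/N₀ = (42850 − 3350)/3350 = 11.791.
Solve 42850/(1 + 11.791·e^(−0.39t)) = 40707.5: 1 + 11.791·e^(−0.39t) = 1.0526, so e^(−0.39t) = 0.00446369.
−0.39·t = ln(0.00446369) = -5.4118, so t = 5.4118/0.39 = 13.876.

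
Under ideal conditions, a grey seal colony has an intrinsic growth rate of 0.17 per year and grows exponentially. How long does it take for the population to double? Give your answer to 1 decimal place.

Doubling time t_d = ln(2)/r = 0.6931/0.17 = 4.0773.

4.1 years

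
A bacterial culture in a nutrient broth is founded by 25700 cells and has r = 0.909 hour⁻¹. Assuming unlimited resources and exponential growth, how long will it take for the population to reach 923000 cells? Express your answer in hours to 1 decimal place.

3.9 hours

Set N₀·e^(rt) = 923000: e^(0.909·t) = 923000/25700 = 35.914.
0.909·t = ln(35.914) = 3.5811, so t = 3.5811/0.909 = 3.9396.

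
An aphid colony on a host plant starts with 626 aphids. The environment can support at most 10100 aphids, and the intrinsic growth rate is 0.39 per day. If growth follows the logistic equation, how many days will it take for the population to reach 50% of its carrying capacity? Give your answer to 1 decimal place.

7.0 days

A = (K − N₀)/N₀ = (10100 − 626)/626 = 15.134.
Solve 10100/(1 + 15.134·e^(−0.39t)) = 5050: 1 + 15.134·e^(−0.39t) = 2, so e^(−0.39t) = 0.0660756.
−0.39·t = ln(0.0660756) = -2.717, so t = 2.717/0.39 = 6.9666.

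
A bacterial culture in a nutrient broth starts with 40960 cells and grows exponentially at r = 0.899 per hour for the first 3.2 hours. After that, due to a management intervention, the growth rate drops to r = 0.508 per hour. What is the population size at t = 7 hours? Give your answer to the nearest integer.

5013031 cells

Phase 1: N(3.2) = 40960·e^(0.899×3.2) = 40960·e^2.877 = 727341.
Phase 2 runs for 7 − 3.2 = 3.8 hours at r = 0.508.
N(7) = 727341·e^(0.508×3.8) = 727341·e^1.93 = 5.013031×10^6.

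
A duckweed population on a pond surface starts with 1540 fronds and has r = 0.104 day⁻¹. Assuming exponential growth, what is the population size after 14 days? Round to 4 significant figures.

6605 fronds

N(t) = N₀·e^(rt) = 1540 × e^(0.104×14) = 1540 × e^1.456.
e^1.456 ≈ 4.2888, so N ≈ 1540 × 4.2888 = 6604.71.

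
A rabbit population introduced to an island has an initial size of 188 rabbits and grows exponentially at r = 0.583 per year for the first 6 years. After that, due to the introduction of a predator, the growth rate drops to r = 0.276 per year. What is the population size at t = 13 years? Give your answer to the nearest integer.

42892 rabbits

Phase 1: N(6) = 188·e^(0.583×6) = 188·e^3.498 = 6213.27.
Phase 2 runs for 13 − 6 = 7 years at r = 0.276.
N(13) = 6213.27·e^(0.276×7) = 6213.27·e^1.932 = 42892.1.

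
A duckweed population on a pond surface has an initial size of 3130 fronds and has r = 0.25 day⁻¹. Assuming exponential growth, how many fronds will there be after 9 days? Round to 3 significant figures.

N(t) = N₀·e^(rt) = 3130 × e^(0.25×9) = 3130 × e^2.25.
e^2.25 ≈ 9.4877, so N ≈ 3130 × 9.4877 = 29696.6.

29700 fronds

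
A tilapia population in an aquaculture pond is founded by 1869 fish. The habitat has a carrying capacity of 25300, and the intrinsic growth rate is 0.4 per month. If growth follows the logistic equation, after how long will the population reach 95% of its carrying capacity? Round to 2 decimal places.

13.68 months

A = (K − N₀)/N₀ = (25300 − 1869)/1869 = 12.537.
Solve 25300/(1 + 12.537·e^(−0.4t)) = 24035: 1 + 12.537·e^(−0.4t) = 1.0526, so e^(−0.4t) = 0.00419822.
−0.4·t = ln(0.00419822) = -5.4731, so t = 5.4731/0.4 = 13.683.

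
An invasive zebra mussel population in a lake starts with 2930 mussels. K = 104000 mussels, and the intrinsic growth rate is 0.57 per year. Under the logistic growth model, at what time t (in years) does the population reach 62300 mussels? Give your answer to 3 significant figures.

A = (K − N₀)/N₀ = (104000 − 2930)/2930 = 34.495.
Solve 104000/(1 + 34.495·e^(−0.57t)) = 62300: 1 + 34.495·e^(−0.57t) = 1.6693, so e^(−0.57t) = 0.0194041.
−0.57·t = ln(0.0194041) = -3.9423, so t = 3.9423/0.57 = 6.9163.

6.92 years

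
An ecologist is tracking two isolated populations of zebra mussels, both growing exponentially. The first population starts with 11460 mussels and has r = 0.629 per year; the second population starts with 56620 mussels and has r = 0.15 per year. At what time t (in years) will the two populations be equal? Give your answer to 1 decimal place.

3.3 years

Set 11460·e^(0.629t) = 56620·e^(0.15t).
e^((0.629 − 0.15)t) = 56620/11460 → e^(0.479·t) = 4.9407.
0.479·t = ln(4.9407) = 1.5975, so t = 1.5975/0.479 = 3.3351.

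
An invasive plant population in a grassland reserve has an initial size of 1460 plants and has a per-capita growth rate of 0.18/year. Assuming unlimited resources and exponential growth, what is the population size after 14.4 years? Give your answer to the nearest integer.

19500 plants

N(t) = N₀·e^(rt) = 1460 × e^(0.18×14.4) = 1460 × e^2.592.
e^2.592 ≈ 13.356, so N ≈ 1460 × 13.356 = 19500.4.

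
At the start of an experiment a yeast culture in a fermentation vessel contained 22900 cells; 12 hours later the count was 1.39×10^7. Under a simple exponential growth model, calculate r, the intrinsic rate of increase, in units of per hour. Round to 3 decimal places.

0.534 per hour

From N(t) = N₀·e^(rt): e^(r·12) = 1.39×10^7/22900 = 606.99.
r·12 = ln(606.99) = 6.4085, so r = 6.4085/12 = 0.53404.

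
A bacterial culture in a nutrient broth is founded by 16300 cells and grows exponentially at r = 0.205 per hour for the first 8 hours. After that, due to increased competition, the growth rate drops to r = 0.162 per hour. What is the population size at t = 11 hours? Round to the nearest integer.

Phase 1: N(8) = 16300·e^(0.205×8) = 16300·e^1.64 = 84029.3.
Phase 2 runs for 11 − 8 = 3 hours at r = 0.162.
N(11) = 84029.3·e^(0.162×3) = 84029.3·e^0.486 = 136615.

136615 cells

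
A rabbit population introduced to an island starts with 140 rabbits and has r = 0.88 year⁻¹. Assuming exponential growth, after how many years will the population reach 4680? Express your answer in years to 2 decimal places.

3.99 years

Set N₀·e^(rt) = 4680: e^(0.88·t) = 4680/140 = 33.429.
0.88·t = ln(33.429) = 3.5094, so t = 3.5094/0.88 = 3.988.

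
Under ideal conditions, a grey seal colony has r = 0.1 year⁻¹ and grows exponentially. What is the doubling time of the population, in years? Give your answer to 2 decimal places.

Doubling time t_d = ln(2)/r = 0.6931/0.1 = 6.9315.

6.93 years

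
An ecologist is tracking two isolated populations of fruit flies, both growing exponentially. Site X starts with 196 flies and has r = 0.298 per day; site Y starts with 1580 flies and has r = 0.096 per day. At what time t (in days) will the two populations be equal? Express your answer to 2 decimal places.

10.33 days

Set 196·e^(0.298t) = 1580·e^(0.096t).
e^((0.298 − 0.096)t) = 1580/196 → e^(0.202·t) = 8.0612.
0.202·t = ln(8.0612) = 2.0871, so t = 2.0871/0.202 = 10.332.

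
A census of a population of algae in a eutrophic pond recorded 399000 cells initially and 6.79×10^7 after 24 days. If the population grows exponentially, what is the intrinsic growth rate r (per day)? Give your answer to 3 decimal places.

0.214 per day

From N(t) = N₀·e^(rt): e^(r·24) = 6.79×10^7/399000 = 170.18.
r·24 = ln(170.18) = 5.1368, so r = 5.1368/24 = 0.21403.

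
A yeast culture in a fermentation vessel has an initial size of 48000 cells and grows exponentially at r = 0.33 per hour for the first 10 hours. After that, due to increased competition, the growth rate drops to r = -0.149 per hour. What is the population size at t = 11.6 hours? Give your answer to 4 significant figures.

Phase 1: N(10) = 48000·e^(0.33×10) = 48000·e^3.3 = 1.301407×10^6.
Phase 2 runs for 11.6 − 10 = 1.6 hours at r = -0.149.
N(11.6) = 1.301407×10^6·e^(-0.149×1.6) = 1.301407×10^6·e^-0.2384 = 1.025362×10^6.

1025000 cells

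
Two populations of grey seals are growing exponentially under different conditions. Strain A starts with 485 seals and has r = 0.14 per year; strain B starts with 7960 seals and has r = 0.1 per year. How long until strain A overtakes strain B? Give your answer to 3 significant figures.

Set 485·e^(0.14t) = 7960·e^(0.1t).
e^((0.14 − 0.1)t) = 7960/485 → e^(0.04·t) = 16.412.
0.04·t = ln(16.412) = 2.798, so t = 2.798/0.04 = 69.951.

70.0 years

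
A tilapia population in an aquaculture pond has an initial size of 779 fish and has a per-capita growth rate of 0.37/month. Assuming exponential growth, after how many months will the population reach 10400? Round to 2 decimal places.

7.00 months

Set N₀·e^(rt) = 10400: e^(0.37·t) = 10400/779 = 13.35.
0.37·t = ln(13.35) = 2.5916, so t = 2.5916/0.37 = 7.0042.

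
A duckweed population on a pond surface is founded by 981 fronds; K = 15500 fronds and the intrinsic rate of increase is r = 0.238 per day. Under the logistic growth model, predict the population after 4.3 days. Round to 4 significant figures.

2453 fronds

A = (K − N₀)/N₀ = (15500 − 981)/981 = 14.8.
N(t) = K/(1 + A·e^(−rt)) = 15500/(1 + 14.8×e^(−0.238×4.3)).
e^(−1.023) = 0.35937; denominator = 1 + 14.8×0.35937 = 6.3188.
N = 15500/6.3188 = 2453.01.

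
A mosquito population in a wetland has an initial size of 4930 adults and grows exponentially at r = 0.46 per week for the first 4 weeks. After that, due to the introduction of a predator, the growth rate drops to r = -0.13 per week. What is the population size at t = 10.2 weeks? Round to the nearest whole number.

Phase 1: N(4) = 4930·e^(0.46×4) = 4930·e^1.84 = 31041.9.
Phase 2 runs for 10.2 − 4 = 6.2 weeks at r = -0.13.
N(10.2) = 31041.9·e^(-0.13×6.2) = 31041.9·e^-0.806 = 13864.6.

13865 adults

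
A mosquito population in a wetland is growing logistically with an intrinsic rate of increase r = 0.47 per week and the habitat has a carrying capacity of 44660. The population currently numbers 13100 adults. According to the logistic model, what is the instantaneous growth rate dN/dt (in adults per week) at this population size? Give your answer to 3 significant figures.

4350 adults per week

dN/dt = rN(1 − N/K) = 0.47 × 13100 × (1 − 13100/44660).
1 − 13100/44660 = 0.70667; dN/dt = 0.47 × 13100 × 0.70667 = 4351.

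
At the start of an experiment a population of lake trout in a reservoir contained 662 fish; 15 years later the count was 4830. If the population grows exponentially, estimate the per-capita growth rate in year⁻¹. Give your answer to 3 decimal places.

From N(t) = N₀·e^(rt): e^(r·15) = 4830/662 = 7.2961.
r·15 = ln(7.2961) = 1.9873, so r = 1.9873/15 = 0.13249.

0.132 per year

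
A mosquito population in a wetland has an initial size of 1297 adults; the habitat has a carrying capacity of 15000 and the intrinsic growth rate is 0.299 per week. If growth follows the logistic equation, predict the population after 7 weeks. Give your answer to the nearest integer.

6514 adults

A = (K − N₀)/N₀ = (15000 − 1297)/1297 = 10.565.
N(t) = K/(1 + A·e^(−rt)) = 15000/(1 + 10.565×e^(−0.299×7)).
e^(−2.093) = 0.12332; denominator = 1 + 10.565×0.12332 = 2.3029.
N = 15000/2.3029 = 6513.64.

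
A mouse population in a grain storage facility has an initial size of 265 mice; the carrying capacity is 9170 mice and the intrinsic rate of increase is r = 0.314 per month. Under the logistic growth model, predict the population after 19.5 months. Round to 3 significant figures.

A = (K − N₀)/N₀ = (9170 − 265)/265 = 33.604.
N(t) = K/(1 + A·e^(−rt)) = 9170/(1 + 33.604×e^(−0.314×19.5)).
e^(−6.123) = 0.0021919; denominator = 1 + 33.604×0.0021919 = 1.0737.
N = 9170/1.0737 = 8540.92.

8540 mice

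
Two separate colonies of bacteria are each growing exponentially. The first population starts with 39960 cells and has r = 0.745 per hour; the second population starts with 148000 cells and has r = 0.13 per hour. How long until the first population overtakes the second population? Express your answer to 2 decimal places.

2.13 hours

Set 39960·e^(0.745t) = 148000·e^(0.13t).
e^((0.745 − 0.13)t) = 148000/39960 → e^(0.615·t) = 3.7037.
0.615·t = ln(3.7037) = 1.3093, so t = 1.3093/0.615 = 2.129.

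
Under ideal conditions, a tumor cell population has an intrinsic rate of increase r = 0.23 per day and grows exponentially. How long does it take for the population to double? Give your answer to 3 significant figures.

3.01 days

Doubling time t_d = ln(2)/r = 0.6931/0.23 = 3.0137.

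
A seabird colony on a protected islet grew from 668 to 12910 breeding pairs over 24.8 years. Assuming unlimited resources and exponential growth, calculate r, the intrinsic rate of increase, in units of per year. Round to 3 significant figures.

0.119 per year

From N(t) = N₀·e^(rt): e^(r·24.8) = 12910/668 = 19.326.
r·24.8 = ln(19.326) = 2.9615, so r = 2.9615/24.8 = 0.11941.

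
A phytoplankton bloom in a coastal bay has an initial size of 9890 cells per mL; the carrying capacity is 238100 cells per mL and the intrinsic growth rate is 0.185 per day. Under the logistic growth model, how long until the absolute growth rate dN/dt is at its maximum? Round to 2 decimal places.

Logistic growth is fastest at N = K/2 = 119050.
A = (K − N₀)/N₀ = 23.075. Set K/(1 + A·e^(−rt)) = K/2 → A·e^(−rt) = 1.
e^(−0.185t) = 1/23.075 = 0.0433373, so t = ln(23.075)/0.185 = 3.1387/0.185 = 16.966.

16.97 days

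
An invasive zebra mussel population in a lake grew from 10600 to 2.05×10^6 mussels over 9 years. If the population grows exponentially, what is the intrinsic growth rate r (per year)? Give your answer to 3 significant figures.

From N(t) = N₀·e^(rt): e^(r·9) = 2.05×10^6/10600 = 193.4.
r·9 = ln(193.4) = 5.2647, so r = 5.2647/9 = 0.58497.

0.585 per year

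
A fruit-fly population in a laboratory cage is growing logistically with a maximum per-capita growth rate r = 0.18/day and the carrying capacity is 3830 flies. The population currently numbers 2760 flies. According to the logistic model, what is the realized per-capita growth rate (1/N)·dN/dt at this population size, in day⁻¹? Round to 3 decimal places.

(1/N)·dN/dt = r(1 − N/K) = 0.18 × (1 − 2760/3830).
= 0.18 × 0.27937 = 0.050287.

0.050 per day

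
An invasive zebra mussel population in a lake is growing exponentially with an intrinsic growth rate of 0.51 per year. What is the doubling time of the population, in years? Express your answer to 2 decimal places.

1.36 years

Doubling time t_d = ln(2)/r = 0.6931/0.51 = 1.3591.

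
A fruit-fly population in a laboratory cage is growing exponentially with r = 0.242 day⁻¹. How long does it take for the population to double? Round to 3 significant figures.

Doubling time t_d = ln(2)/r = 0.6931/0.242 = 2.8642.

2.86 days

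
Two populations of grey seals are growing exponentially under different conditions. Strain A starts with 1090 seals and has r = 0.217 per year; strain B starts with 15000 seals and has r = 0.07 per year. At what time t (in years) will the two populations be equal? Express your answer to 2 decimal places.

Set 1090·e^(0.217t) = 15000·e^(0.07t).
e^((0.217 − 0.07)t) = 15000/1090 → e^(0.147·t) = 13.761.
0.147·t = ln(13.761) = 2.6219, so t = 2.6219/0.147 = 17.836.

17.84 years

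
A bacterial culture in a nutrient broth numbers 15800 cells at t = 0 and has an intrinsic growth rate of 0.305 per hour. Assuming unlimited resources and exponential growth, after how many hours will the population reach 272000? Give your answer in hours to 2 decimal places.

9.33 hours

Set N₀·e^(rt) = 272000: e^(0.305·t) = 272000/15800 = 17.215.
0.305·t = ln(17.215) = 2.8458, so t = 2.8458/0.305 = 9.3305.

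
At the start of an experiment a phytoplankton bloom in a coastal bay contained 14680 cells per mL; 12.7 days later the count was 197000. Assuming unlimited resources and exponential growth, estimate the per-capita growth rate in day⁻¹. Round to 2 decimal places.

From N(t) = N₀·e^(rt): e^(r·12.7) = 197000/14680 = 13.42.
r·12.7 = ln(13.42) = 2.5967, so r = 2.5967/12.7 = 0.20447.

0.20 per day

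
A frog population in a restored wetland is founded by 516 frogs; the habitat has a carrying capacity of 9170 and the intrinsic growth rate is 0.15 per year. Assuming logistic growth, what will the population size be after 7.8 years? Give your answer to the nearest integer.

A = (K − N₀)/N₀ = (9170 − 516)/516 = 16.771.
N(t) = K/(1 + A·e^(−rt)) = 9170/(1 + 16.771×e^(−0.15×7.8)).
e^(−1.17) = 0.31037; denominator = 1 + 16.771×0.31037 = 6.2053.
N = 9170/6.2053 = 1477.78.

1478 frogs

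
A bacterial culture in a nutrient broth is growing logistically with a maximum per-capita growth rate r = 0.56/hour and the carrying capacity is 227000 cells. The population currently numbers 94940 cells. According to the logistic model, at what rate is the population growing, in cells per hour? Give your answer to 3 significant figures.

30900 cells per hour

dN/dt = rN(1 − N/K) = 0.56 × 94940 × (1 − 94940/227000).
1 − 94940/227000 = 0.58176; dN/dt = 0.56 × 94940 × 0.58176 = 30930.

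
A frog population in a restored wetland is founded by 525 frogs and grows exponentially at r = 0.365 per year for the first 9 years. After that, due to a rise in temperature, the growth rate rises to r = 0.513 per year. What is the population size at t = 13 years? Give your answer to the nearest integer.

109141 frogs

Phase 1: N(9) = 525·e^(0.365×9) = 525·e^3.285 = 14022.2.
Phase 2 runs for 13 − 9 = 4 years at r = 0.513.
N(13) = 14022.2·e^(0.513×4) = 14022.2·e^2.052 = 109141.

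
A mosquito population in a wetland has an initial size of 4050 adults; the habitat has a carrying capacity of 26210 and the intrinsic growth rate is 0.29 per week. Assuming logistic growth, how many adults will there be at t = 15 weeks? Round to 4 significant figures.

24480 adults

A = (K − N₀)/N₀ = (26210 − 4050)/4050 = 5.4716.
N(t) = K/(1 + A·e^(−rt)) = 26210/(1 + 5.4716×e^(−0.29×15)).
e^(−4.35) = 0.012907; denominator = 1 + 5.4716×0.012907 = 1.0706.
N = 26210/1.0706 = 24481.1.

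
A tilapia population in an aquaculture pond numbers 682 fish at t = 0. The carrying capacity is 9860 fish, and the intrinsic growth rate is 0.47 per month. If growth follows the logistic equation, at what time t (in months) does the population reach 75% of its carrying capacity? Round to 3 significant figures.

7.87 months

A = (K − N₀)/N₀ = (9860 − 682)/682 = 13.457.
Solve 9860/(1 + 13.457·e^(−0.47t)) = 7395: 1 + 13.457·e^(−0.47t) = 1.3333, so e^(−0.47t) = 0.0247694.
−0.47·t = ln(0.0247694) = -3.6981, so t = 3.6981/0.47 = 7.8684.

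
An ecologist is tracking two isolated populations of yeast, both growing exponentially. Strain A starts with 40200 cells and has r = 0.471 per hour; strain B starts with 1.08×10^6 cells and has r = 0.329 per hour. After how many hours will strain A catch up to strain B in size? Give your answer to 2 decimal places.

23.17 hours

Set 40200·e^(0.471t) = 1.08×10^6·e^(0.329t).
e^((0.471 − 0.329)t) = 1.08×10^6/40200 → e^(0.142·t) = 26.866.
0.142·t = ln(26.866) = 3.2908, so t = 3.2908/0.142 = 23.175.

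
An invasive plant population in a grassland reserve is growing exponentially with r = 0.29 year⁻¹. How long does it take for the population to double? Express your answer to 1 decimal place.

2.4 years

Doubling time t_d = ln(2)/r = 0.6931/0.29 = 2.3902.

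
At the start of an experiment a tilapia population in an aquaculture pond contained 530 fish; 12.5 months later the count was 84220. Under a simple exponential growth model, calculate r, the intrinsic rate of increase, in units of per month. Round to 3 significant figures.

From N(t) = N₀·e^(rt): e^(r·12.5) = 84220/530 = 158.91.
r·12.5 = ln(158.91) = 5.0683, so r = 5.0683/12.5 = 0.40546.

0.405 per month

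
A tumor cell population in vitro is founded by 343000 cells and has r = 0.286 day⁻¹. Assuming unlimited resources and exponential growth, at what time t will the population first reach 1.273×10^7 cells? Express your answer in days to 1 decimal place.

12.6 days

Set N₀·e^(rt) = 1.273×10^7: e^(0.286·t) = 1.273×10^7/343000 = 37.114.
0.286·t = ln(37.114) = 3.614, so t = 3.614/0.286 = 12.636.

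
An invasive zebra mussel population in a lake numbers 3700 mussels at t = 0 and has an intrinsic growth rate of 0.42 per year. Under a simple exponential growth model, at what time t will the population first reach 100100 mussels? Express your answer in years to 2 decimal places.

Set N₀·e^(rt) = 100100: e^(0.42·t) = 100100/3700 = 27.054.
0.42·t = ln(27.054) = 3.2978, so t = 3.2978/0.42 = 7.852.

7.85 years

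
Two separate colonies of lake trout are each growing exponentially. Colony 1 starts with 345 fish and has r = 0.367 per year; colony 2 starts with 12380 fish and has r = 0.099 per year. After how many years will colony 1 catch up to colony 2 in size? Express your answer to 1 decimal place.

Set 345·e^(0.367t) = 12380·e^(0.099t).
e^((0.367 − 0.099)t) = 12380/345 → e^(0.268·t) = 35.884.
0.268·t = ln(35.884) = 3.5803, so t = 3.5803/0.268 = 13.359.

13.4 years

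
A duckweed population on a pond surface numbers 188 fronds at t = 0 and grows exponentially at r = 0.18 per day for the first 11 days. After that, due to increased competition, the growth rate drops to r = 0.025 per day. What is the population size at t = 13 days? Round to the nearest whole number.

Phase 1: N(11) = 188·e^(0.18×11) = 188·e^1.98 = 1361.64.
Phase 2 runs for 13 − 11 = 2 days at r = 0.025.
N(13) = 1361.64·e^(0.025×2) = 1361.64·e^0.05 = 1431.45.

1431 fronds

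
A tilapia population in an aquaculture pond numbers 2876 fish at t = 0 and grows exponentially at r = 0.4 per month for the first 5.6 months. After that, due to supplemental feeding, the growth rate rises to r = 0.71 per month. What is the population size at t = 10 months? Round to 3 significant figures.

614000 fish

Phase 1: N(5.6) = 2876·e^(0.4×5.6) = 2876·e^2.24 = 27015.2.
Phase 2 runs for 10 − 5.6 = 4.4 months at r = 0.71.
N(10) = 27015.2·e^(0.71×4.4) = 27015.2·e^3.124 = 614249.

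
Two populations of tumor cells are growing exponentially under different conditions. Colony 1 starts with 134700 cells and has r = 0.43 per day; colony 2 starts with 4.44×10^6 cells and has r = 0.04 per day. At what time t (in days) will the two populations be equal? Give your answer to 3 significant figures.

8.96 days

Set 134700·e^(0.43t) = 4.44×10^6·e^(0.04t).
e^((0.43 − 0.04)t) = 4.44×10^6/134700 → e^(0.39·t) = 32.962.
0.39·t = ln(32.962) = 3.4954, so t = 3.4954/0.39 = 8.9625.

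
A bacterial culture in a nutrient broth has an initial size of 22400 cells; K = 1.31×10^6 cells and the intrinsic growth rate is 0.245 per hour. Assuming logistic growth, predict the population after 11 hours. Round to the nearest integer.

A = (K − N₀)/N₀ = (1.31×10^6 − 22400)/22400 = 57.482.
N(t) = K/(1 + A·e^(−rt)) = 1.31×10^6/(1 + 57.482×e^(−0.245×11)).
e^(−2.695) = 0.067542; denominator = 1 + 57.482×0.067542 = 4.8825.
N = 1.31×10^6/4.8825 = 268306.

268306 cells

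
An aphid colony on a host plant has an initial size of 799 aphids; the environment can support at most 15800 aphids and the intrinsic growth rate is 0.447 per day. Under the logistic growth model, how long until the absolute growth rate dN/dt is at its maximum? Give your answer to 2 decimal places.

Logistic growth is fastest at N = K/2 = 7900.
A = (K − N₀)/N₀ = 18.775. Set K/(1 + A·e^(−rt)) = K/2 → A·e^(−rt) = 1.
e^(−0.447t) = 1/18.775 = 0.0532631, so t = ln(18.775)/0.447 = 2.9325/0.447 = 6.5604.

6.56 days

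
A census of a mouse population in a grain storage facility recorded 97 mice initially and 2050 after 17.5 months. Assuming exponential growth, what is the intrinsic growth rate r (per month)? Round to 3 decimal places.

From N(t) = N₀·e^(rt): e^(r·17.5) = 2050/97 = 21.134.
r·17.5 = ln(21.134) = 3.0509, so r = 3.0509/17.5 = 0.17434.

0.174 per month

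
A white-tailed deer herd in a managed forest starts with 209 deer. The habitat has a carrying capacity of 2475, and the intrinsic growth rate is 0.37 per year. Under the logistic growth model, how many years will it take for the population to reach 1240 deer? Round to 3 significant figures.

6.45 years

A = (K − N₀)/N₀ = (2475 − 209)/209 = 10.842.
Solve 2475/(1 + 10.842·e^(−0.37t)) = 1240: 1 + 10.842·e^(−0.37t) = 1.996, so e^(−0.37t) = 0.0918611.
−0.37·t = ln(0.0918611) = -2.3875, so t = 2.3875/0.37 = 6.4526.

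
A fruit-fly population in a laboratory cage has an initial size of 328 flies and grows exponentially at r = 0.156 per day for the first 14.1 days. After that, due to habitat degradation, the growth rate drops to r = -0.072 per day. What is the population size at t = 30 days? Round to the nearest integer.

942 flies

Phase 1: N(14.1) = 328·e^(0.156×14.1) = 328·e^2.2 = 2959.02.
Phase 2 runs for 30 − 14.1 = 15.9 days at r = -0.072.
N(30) = 2959.02·e^(-0.072×15.9) = 2959.02·e^-1.145 = 941.819.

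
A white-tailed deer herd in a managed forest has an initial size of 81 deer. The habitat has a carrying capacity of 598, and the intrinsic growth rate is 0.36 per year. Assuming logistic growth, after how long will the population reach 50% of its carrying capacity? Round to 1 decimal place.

5.1 years

A = (K − N₀)/N₀ = (598 − 81)/81 = 6.3827.
Solve 598/(1 + 6.3827·e^(−0.36t)) = 299: 1 + 6.3827·e^(−0.36t) = 2, so e^(−0.36t) = 0.156673.
−0.36·t = ln(0.156673) = -1.8536, so t = 1.8536/0.36 = 5.1489.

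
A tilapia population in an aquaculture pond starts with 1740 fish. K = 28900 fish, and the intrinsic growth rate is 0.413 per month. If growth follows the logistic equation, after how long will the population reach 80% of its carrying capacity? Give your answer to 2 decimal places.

A = (K − N₀)/N₀ = (28900 − 1740)/1740 = 15.609.
Solve 28900/(1 + 15.609·e^(−0.413t)) = 23120: 1 + 15.609·e^(−0.413t) = 1.25, so e^(−0.413t) = 0.0160162.
−0.413·t = ln(0.0160162) = -4.1342, so t = 4.1342/0.413 = 10.01.

10.01 months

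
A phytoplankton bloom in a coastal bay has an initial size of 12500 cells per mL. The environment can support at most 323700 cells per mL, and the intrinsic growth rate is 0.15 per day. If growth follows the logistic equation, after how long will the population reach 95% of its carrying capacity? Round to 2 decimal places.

41.06 days

A = (K − N₀)/N₀ = (323700 − 12500)/12500 = 24.896.
Solve 323700/(1 + 24.896·e^(−0.15t)) = 307515: 1 + 24.896·e^(−0.15t) = 1.0526, so e^(−0.15t) = 0.00211406.
−0.15·t = ln(0.00211406) = -6.1591, so t = 6.1591/0.15 = 41.061.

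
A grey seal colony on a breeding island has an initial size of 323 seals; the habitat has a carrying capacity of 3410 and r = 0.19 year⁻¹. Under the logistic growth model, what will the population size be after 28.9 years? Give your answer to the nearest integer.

3281 seals

A = (K − N₀)/N₀ = (3410 − 323)/323 = 9.5573.
N(t) = K/(1 + A·e^(−rt)) = 3410/(1 + 9.5573×e^(−0.19×28.9)).
e^(−5.491) = 0.0041237; denominator = 1 + 9.5573×0.0041237 = 1.0394.
N = 3410/1.0394 = 3280.7.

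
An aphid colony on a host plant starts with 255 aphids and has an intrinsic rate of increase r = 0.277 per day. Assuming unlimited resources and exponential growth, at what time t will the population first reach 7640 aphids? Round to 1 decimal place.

Set N₀·e^(rt) = 7640: e^(0.277·t) = 7640/255 = 29.961.
0.277·t = ln(29.961) = 3.3999, so t = 3.3999/0.277 = 12.274.

12.3 days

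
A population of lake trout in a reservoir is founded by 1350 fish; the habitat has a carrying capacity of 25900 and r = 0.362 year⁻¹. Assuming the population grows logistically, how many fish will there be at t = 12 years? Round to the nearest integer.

A = (K − N₀)/N₀ = (25900 − 1350)/1350 = 18.185.
N(t) = K/(1 + A·e^(−rt)) = 25900/(1 + 18.185×e^(−0.362×12)).
e^(−4.344) = 0.012984; denominator = 1 + 18.185×0.012984 = 1.2361.
N = 25900/1.2361 = 20952.6.

20953 fish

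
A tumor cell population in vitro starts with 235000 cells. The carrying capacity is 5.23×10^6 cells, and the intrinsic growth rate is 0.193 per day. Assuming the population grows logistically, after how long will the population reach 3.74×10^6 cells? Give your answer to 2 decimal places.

20.61 days

A = (K − N₀)/N₀ = (5.23×10^6 − 235000)/235000 = 21.255.
Solve 5.23×10^6/(1 + 21.255·e^(−0.193t)) = 3.74×10^6: 1 + 21.255·e^(−0.193t) = 1.3984, so e^(−0.193t) = 0.0187433.
−0.193·t = ln(0.0187433) = -3.9769, so t = 3.9769/0.193 = 20.606.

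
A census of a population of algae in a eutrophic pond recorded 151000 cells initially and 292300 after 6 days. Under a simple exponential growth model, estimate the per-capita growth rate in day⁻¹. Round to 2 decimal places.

0.11 per day

From N(t) = N₀·e^(rt): e^(r·6) = 292300/151000 = 1.9358.
r·6 = ln(1.9358) = 0.6605, so r = 0.6605/6 = 0.11008.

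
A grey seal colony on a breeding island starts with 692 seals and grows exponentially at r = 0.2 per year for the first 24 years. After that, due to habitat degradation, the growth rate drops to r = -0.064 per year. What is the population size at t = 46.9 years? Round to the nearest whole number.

Phase 1: N(24) = 692·e^(0.2×24) = 692·e^4.8 = 84085.2.
Phase 2 runs for 46.9 − 24 = 22.9 years at r = -0.064.
N(46.9) = 84085.2·e^(-0.064×22.9) = 84085.2·e^-1.466 = 19418.6.

19419 seals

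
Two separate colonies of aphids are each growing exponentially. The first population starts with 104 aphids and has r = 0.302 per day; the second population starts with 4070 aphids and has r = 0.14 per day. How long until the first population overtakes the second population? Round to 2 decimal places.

Set 104·e^(0.302t) = 4070·e^(0.14t).
e^((0.302 − 0.14)t) = 4070/104 → e^(0.162·t) = 39.135.
0.162·t = ln(39.135) = 3.667, so t = 3.667/0.162 = 22.636.

22.64 days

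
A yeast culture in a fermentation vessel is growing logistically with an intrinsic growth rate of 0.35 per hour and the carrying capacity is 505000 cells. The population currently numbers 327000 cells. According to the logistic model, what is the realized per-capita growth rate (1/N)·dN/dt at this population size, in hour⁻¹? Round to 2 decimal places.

0.12 per hour

(1/N)·dN/dt = r(1 − N/K) = 0.35 × (1 − 327000/505000).
= 0.35 × 0.35248 = 0.12337.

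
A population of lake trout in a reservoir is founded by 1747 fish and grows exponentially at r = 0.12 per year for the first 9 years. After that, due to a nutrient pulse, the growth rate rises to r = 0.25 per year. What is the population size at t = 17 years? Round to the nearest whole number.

Phase 1: N(9) = 1747·e^(0.12×9) = 1747·e^1.08 = 5144.36.
Phase 2 runs for 17 − 9 = 8 years at r = 0.25.
N(17) = 5144.36·e^(0.25×8) = 5144.36·e^2 = 38011.9.

38012 fish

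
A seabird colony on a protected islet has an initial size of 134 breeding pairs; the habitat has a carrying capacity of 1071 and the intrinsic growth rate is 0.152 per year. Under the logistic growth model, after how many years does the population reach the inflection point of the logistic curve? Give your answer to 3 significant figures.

Logistic growth is fastest at N = K/2 = 535.5.
A = (K − N₀)/N₀ = 6.9925. Set K/(1 + A·e^(−rt)) = K/2 → A·e^(−rt) = 1.
e^(−0.152t) = 1/6.9925 = 0.14301, so t = ln(6.9925)/0.152 = 1.9448/0.152 = 12.795.

12.8 years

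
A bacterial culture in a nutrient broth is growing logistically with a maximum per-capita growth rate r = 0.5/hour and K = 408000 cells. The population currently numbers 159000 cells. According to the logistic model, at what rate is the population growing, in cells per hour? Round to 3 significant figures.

dN/dt = rN(1 − N/K) = 0.5 × 159000 × (1 − 159000/408000).
1 − 159000/408000 = 0.61029; dN/dt = 0.5 × 159000 × 0.61029 = 48518.

48500 cells per hour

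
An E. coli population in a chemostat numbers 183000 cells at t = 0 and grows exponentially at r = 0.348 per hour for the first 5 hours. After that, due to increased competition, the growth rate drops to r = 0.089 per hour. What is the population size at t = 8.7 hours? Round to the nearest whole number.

Phase 1: N(5) = 183000·e^(0.348×5) = 183000·e^1.74 = 1.042614×10^6.
Phase 2 runs for 8.7 − 5 = 3.7 hours at r = 0.089.
N(8.7) = 1.042614×10^6·e^(0.089×3.7) = 1.042614×10^6·e^0.3293 = 1.449228×10^6.

1449228 cells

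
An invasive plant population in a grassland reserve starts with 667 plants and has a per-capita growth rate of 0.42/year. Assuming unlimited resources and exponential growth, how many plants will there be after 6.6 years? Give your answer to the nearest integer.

N(t) = N₀·e^(rt) = 667 × e^(0.42×6.6) = 667 × e^2.772.
e^2.772 ≈ 15.991, so N ≈ 667 × 15.991 = 10665.7.

10666 plants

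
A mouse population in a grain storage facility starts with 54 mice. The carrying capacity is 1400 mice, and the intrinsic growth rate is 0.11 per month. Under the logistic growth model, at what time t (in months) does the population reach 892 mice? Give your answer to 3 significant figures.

34.4 months

A = (K − N₀)/N₀ = (1400 − 54)/54 = 24.926.
Solve 1400/(1 + 24.926·e^(−0.11t)) = 892: 1 + 24.926·e^(−0.11t) = 1.5695, so e^(−0.11t) = 0.022848.
−0.11·t = ln(0.022848) = -3.7789, so t = 3.7789/0.11 = 34.354.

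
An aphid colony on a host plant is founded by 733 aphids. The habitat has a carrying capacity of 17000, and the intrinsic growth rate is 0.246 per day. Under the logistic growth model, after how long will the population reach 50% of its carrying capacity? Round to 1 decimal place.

12.6 days

A = (K − N₀)/N₀ = (17000 − 733)/733 = 22.192.
Solve 17000/(1 + 22.192·e^(−0.246t)) = 8500: 1 + 22.192·e^(−0.246t) = 2, so e^(−0.246t) = 0.0450606.
−0.246·t = ln(0.0450606) = -3.0997, so t = 3.0997/0.246 = 12.601.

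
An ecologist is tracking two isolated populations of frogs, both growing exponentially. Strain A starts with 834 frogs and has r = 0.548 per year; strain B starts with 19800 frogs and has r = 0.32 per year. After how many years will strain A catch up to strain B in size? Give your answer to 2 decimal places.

Set 834·e^(0.548t) = 19800·e^(0.32t).
e^((0.548 − 0.32)t) = 19800/834 → e^(0.228·t) = 23.741.
0.228·t = ln(23.741) = 3.1672, so t = 3.1672/0.228 = 13.891.

13.89 years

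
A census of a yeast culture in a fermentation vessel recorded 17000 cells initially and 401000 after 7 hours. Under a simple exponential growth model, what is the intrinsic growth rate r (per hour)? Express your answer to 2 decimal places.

From N(t) = N₀·e^(rt): e^(r·7) = 401000/17000 = 23.588.
r·7 = ln(23.588) = 3.1607, so r = 3.1607/7 = 0.45154.

0.45 per hour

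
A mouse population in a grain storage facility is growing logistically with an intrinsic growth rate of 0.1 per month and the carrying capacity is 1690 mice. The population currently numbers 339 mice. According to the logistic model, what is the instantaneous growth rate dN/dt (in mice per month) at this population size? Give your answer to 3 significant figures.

dN/dt = rN(1 − N/K) = 0.1 × 339 × (1 − 339/1690).
1 − 339/1690 = 0.79941; dN/dt = 0.1 × 339 × 0.79941 = 27.1.

27.1 mice per month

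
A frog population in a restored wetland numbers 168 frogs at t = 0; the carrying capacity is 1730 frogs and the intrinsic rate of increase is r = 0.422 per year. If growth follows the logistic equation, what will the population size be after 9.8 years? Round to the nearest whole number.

1506 frogs

A = (K − N₀)/N₀ = (1730 − 168)/168 = 9.2976.
N(t) = K/(1 + A·e^(−rt)) = 1730/(1 + 9.2976×e^(−0.422×9.8)).
e^(−4.136) = 0.015993; denominator = 1 + 9.2976×0.015993 = 1.1487.
N = 1730/1.1487 = 1506.05.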